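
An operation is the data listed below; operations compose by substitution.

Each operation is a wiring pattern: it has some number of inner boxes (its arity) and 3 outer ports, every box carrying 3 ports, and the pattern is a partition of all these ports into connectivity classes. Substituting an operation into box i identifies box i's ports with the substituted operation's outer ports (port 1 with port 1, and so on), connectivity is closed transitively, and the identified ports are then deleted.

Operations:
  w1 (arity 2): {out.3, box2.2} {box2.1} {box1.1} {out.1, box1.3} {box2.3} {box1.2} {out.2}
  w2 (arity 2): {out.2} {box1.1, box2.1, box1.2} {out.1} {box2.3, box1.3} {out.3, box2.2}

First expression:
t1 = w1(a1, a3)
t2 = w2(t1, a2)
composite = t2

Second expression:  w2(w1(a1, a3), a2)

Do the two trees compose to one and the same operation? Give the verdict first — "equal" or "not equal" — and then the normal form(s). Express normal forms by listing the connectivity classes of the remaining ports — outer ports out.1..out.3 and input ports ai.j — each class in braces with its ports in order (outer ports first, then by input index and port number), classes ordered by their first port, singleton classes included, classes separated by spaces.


equal; both compose to {out.1} {out.2} {out.3, a2.2} {a1.1} {a1.2} {a1.3, a2.1} {a2.3, a3.2} {a3.1} {a3.3}

The first expression reduces to {out.1} {out.2} {out.3, a2.2} {a1.1} {a1.2} {a1.3, a2.1} {a2.3, a3.2} {a3.1} {a3.3}
The second expression reduces to {out.1} {out.2} {out.3, a2.2} {a1.1} {a1.2} {a1.3, a2.1} {a2.3, a3.2} {a3.1} {a3.3}
Same normal form: equal.


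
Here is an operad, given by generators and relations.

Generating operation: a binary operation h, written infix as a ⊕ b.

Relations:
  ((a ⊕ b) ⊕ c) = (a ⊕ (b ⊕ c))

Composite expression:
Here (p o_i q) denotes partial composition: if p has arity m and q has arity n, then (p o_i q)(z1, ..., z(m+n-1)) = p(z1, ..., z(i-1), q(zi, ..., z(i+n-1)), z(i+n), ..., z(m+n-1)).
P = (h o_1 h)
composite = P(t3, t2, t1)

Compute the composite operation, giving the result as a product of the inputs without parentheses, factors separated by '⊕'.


Key point: h is associative — brackets drop, the t-order remains.
(t3 ⊕ t2) spells out as t3 ⊕ t2
((t3 ⊕ t2) ⊕ t1) spells out as t3 ⊕ t2 ⊕ t1

t3 ⊕ t2 ⊕ t1


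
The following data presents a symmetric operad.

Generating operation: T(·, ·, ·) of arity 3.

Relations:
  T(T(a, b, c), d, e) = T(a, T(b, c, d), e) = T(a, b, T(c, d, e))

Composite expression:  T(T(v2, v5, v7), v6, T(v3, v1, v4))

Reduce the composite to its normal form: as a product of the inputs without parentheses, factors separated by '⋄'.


v2 ⋄ v5 ⋄ v7 ⋄ v6 ⋄ v3 ⋄ v1 ⋄ v4

All parenthesizations of T agree; list the v-inputs left to right.
T(v2, v5, v7) unparenthesizes to v2 ⋄ v5 ⋄ v7
T(v3, v1, v4) unparenthesizes to v3 ⋄ v1 ⋄ v4
T(T(v2, v5, v7), v6, T(v3, v1, v4)) unparenthesizes to v2 ⋄ v5 ⋄ v7 ⋄ v6 ⋄ v3 ⋄ v1 ⋄ v4


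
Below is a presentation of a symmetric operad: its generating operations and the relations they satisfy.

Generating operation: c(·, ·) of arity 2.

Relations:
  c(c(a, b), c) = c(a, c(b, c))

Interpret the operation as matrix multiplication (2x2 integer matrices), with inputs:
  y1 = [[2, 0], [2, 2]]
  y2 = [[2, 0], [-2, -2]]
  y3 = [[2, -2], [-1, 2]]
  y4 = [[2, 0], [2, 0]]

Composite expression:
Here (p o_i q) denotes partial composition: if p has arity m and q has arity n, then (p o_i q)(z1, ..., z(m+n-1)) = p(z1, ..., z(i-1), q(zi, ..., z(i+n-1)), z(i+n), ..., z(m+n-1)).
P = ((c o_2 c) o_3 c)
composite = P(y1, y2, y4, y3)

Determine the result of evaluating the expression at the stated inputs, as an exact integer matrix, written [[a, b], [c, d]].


c(y4, y3) = [[4, -4], [4, -4]]
c(y2, c(y4, y3)) = [[8, -8], [-16, 16]]
c(y1, c(y2, c(y4, y3))) = [[16, -16], [-16, 16]]

[[16, -16], [-16, 16]]


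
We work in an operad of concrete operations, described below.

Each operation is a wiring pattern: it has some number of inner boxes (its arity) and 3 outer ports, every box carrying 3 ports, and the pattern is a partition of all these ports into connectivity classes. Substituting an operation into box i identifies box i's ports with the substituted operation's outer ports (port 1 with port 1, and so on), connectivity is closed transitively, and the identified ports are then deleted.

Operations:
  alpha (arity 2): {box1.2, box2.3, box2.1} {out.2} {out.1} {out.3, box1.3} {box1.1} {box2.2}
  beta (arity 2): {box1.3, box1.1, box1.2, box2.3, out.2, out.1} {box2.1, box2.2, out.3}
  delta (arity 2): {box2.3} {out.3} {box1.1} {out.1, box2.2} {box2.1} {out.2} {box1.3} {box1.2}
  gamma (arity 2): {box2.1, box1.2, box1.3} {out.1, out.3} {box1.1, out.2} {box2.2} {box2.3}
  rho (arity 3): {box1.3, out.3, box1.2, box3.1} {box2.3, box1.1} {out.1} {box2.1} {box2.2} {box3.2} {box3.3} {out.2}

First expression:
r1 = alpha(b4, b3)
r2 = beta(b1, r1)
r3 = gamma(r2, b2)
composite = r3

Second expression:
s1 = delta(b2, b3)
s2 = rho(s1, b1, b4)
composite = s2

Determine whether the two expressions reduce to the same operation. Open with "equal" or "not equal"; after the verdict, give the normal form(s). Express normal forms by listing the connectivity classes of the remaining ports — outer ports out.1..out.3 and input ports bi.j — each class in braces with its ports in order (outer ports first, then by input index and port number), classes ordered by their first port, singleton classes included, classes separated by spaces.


not equal; first: {out.1, out.3} {out.2, b1.1, b1.2, b1.3, b2.1, b4.3} {b2.2} {b2.3} {b3.1, b3.3, b4.2} {b3.2} {b4.1}; second: {out.1} {out.2} {out.3, b4.1} {b1.1} {b1.2} {b1.3, b3.2} {b2.1} {b2.2} {b2.3} {b3.1} {b3.3} {b4.2} {b4.3}


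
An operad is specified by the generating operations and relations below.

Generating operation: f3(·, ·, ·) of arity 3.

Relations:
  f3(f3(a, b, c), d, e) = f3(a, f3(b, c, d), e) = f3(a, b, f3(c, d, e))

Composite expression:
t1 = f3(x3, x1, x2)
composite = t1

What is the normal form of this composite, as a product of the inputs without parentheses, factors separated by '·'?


x3 · x1 · x2


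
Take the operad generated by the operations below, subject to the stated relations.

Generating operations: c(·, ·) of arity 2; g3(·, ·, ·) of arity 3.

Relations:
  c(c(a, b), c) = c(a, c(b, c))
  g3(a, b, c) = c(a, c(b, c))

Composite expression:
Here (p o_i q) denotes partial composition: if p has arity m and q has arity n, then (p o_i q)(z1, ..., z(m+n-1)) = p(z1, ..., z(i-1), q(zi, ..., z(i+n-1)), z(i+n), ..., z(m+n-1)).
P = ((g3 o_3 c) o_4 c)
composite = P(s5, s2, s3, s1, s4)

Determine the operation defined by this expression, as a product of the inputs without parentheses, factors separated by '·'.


The g3-tree's shape is irrelevant; the s-reading-order decides.
c(s1, s4) flattens to s1 · s4
c(s3, c(s1, s4)) flattens to s3 · s1 · s4
g3(s5, s2, c(s3, c(s1, s4))) flattens to s5 · s2 · s3 · s1 · s4

s5 · s2 · s3 · s1 · s4


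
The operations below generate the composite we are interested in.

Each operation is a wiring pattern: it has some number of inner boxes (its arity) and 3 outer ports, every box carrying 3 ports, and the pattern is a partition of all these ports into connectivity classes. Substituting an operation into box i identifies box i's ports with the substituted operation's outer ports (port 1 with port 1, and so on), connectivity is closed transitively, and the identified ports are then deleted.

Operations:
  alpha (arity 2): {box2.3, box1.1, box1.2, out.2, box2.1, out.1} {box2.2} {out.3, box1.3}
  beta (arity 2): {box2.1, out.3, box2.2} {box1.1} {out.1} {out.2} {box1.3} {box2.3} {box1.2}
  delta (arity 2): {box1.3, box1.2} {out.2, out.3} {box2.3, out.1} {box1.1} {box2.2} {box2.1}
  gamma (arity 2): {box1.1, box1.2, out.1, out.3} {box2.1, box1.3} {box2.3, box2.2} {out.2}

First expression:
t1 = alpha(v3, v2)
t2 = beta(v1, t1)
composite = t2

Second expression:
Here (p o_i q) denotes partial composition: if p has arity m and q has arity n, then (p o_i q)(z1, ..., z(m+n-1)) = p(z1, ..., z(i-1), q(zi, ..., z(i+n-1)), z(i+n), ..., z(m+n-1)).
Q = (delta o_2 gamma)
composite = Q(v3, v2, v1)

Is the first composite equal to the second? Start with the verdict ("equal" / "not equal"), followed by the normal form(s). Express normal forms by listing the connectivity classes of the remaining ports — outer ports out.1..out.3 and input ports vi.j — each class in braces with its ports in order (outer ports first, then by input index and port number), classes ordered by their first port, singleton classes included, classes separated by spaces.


not equal; the first gives {out.1} {out.2} {out.3, v2.1, v2.3, v3.1, v3.2} {v1.1} {v1.2} {v1.3} {v2.2} {v3.3} and the second {out.1, v2.1, v2.2} {out.2, out.3} {v1.1, v2.3} {v1.2, v1.3} {v3.1} {v3.2, v3.3}

Reducing the first expression gives {out.1} {out.2} {out.3, v2.1, v2.3, v3.1, v3.2} {v1.1} {v1.2} {v1.3} {v2.2} {v3.3}
Reducing the second expression gives {out.1, v2.1, v2.2} {out.2, out.3} {v1.1, v2.3} {v1.2, v1.3} {v3.1} {v3.2, v3.3}
Distinct normal forms: not equal.


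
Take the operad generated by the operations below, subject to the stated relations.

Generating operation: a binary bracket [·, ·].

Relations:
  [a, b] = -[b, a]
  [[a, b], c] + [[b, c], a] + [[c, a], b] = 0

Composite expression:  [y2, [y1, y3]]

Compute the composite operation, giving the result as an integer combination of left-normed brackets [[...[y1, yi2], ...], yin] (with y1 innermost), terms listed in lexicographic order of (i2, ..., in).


-[[y1, y3], y2]

Left-normed coefficients sit on the y1-initial expansion words.
Composite bracket: [y2, [y1, y3]]
Full expansion: 4 signed words from ab - ba (2^2 = 4).
Collect the words opening with y1:
  sign of y1y3y2 is -1, so it contributes -[[y1, y3], y2]


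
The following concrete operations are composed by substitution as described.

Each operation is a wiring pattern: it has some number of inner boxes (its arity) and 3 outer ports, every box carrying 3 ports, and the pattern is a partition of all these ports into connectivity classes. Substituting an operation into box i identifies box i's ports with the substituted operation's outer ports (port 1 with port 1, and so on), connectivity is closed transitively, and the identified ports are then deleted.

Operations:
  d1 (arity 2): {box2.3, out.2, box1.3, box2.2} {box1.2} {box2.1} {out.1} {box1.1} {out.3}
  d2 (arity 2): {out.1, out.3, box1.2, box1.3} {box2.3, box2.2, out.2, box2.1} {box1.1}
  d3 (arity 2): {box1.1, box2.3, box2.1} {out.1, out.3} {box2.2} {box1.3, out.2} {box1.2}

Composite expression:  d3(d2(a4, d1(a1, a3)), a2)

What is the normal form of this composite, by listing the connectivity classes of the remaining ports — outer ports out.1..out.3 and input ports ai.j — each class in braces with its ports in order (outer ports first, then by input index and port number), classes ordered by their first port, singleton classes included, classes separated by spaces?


Two ports join when wires chain via d3-identified ports.
composing d1 on (a1, a3), with out.j its own outer ports: {out.1} {out.2, a1.3, a3.2, a3.3} {out.3} {a1.1} {a1.2} {a3.1}
composing d2 on (a4, a1, a3), with out.j its own outer ports: {out.1, out.3, a4.2, a4.3} {out.2, a1.3, a3.2, a3.3} {a1.1} {a1.2} {a3.1} {a4.1}
composing d3 on (a4, a1, a3, a2), with out.j its own outer ports: {out.1, out.3} {out.2, a2.1, a2.3, a4.2, a4.3} {a1.1} {a1.2} {a1.3, a3.2, a3.3} {a2.2} {a3.1} {a4.1}

{out.1, out.3} {out.2, a2.1, a2.3, a4.2, a4.3} {a1.1} {a1.2} {a1.3, a3.2, a3.3} {a2.2} {a3.1} {a4.1}


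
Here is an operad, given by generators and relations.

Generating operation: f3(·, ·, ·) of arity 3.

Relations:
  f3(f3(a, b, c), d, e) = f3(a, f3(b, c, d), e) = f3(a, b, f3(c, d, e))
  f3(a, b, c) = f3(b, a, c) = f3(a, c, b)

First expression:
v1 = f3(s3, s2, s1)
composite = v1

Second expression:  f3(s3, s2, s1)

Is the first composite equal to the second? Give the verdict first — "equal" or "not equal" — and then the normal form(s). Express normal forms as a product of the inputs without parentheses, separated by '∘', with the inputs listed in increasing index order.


Normal form of the first expression: s1 ∘ s2 ∘ s3
Normal form of the second expression: s1 ∘ s2 ∘ s3
Same normal form: equal.

equal; the common form is s1 ∘ s2 ∘ s3


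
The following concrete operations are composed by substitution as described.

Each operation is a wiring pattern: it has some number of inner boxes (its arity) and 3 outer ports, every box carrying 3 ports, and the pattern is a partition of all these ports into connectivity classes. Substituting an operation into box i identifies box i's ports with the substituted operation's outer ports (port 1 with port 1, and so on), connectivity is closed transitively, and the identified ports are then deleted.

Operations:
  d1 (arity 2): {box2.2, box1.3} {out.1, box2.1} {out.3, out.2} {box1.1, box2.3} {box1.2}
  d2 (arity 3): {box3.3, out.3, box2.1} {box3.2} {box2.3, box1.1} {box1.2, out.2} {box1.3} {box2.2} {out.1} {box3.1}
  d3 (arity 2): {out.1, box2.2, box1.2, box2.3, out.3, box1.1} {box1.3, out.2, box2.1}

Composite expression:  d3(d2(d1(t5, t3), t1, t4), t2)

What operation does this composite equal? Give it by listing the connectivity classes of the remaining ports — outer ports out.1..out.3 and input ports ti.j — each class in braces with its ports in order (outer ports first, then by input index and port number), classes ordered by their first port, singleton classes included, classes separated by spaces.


{out.1, out.3, t2.2, t2.3} {out.2, t1.1, t2.1, t4.3} {t1.2} {t1.3, t3.1} {t3.2, t5.3} {t3.3, t5.1} {t4.1} {t4.2} {t5.2}

Connectivity passes through glued d3-boundaries; trace each wire chain.
stage d1: inputs (t5, t3), connectivity {out.1, t3.1} {out.2, out.3} {t3.2, t5.3} {t3.3, t5.1} {t5.2}, out.j its boundary
stage d2: inputs (t5, t3, t1, t4), connectivity {out.1} {out.2} {out.3, t1.1, t4.3} {t1.2} {t1.3, t3.1} {t3.2, t5.3} {t3.3, t5.1} {t4.1} {t4.2} {t5.2}, out.j its boundary
stage d3: inputs (t5, t3, t1, t4, t2), connectivity {out.1, out.3, t2.2, t2.3} {out.2, t1.1, t2.1, t4.3} {t1.2} {t1.3, t3.1} {t3.2, t5.3} {t3.3, t5.1} {t4.1} {t4.2} {t5.2}, out.j its boundary


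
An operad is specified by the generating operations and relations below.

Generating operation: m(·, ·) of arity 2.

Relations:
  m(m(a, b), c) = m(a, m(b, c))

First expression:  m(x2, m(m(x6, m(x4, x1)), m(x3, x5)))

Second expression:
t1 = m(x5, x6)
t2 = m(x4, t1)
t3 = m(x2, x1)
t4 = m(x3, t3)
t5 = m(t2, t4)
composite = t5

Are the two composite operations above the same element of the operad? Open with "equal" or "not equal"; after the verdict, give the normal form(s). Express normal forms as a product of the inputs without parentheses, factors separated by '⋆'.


The first expression, normalized: x2 ⋆ x6 ⋆ x4 ⋆ x1 ⋆ x3 ⋆ x5
The second expression, normalized: x4 ⋆ x5 ⋆ x6 ⋆ x3 ⋆ x2 ⋆ x1
Different reductions; not equal.

not equal: they reduce to x2 ⋆ x6 ⋆ x4 ⋆ x1 ⋆ x3 ⋆ x5 and x4 ⋆ x5 ⋆ x6 ⋆ x3 ⋆ x2 ⋆ x1


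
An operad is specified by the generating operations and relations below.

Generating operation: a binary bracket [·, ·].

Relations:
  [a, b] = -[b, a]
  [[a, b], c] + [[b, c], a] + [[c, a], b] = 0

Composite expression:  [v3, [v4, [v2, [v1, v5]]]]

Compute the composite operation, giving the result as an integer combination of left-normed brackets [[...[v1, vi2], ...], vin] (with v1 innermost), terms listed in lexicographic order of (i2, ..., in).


-[[[[v1, v5], v2], v4], v3]


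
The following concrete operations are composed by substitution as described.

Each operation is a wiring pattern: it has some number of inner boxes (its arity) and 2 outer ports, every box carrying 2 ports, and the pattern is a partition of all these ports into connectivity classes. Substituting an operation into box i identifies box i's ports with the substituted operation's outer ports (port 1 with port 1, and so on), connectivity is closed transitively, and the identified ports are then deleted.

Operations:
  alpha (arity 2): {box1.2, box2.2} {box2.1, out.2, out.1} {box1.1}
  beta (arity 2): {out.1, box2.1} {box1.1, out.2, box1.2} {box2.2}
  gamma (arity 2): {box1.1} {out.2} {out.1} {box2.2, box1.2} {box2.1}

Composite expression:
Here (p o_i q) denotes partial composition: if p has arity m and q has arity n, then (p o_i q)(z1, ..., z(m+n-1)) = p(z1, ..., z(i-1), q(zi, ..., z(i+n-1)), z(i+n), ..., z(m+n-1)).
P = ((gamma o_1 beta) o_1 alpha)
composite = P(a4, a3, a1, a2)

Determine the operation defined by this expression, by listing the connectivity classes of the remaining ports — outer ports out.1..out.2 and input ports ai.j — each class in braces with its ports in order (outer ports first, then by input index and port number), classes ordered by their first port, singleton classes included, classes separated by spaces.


Connectivity passes through glued gamma-boundaries; trace each wire chain.
alpha over (a4, a3) gives {out.1, out.2, a3.1} {a3.2, a4.2} {a4.1}, out.j being that stage's outer ports
beta over (a4, a3, a1) gives {out.1, a1.1} {out.2, a3.1} {a1.2} {a3.2, a4.2} {a4.1}, out.j being that stage's outer ports
gamma over (a4, a3, a1, a2) gives {out.1} {out.2} {a1.1} {a1.2} {a2.1} {a2.2, a3.1} {a3.2, a4.2} {a4.1}, out.j being that stage's outer ports

{out.1} {out.2} {a1.1} {a1.2} {a2.1} {a2.2, a3.1} {a3.2, a4.2} {a4.1}


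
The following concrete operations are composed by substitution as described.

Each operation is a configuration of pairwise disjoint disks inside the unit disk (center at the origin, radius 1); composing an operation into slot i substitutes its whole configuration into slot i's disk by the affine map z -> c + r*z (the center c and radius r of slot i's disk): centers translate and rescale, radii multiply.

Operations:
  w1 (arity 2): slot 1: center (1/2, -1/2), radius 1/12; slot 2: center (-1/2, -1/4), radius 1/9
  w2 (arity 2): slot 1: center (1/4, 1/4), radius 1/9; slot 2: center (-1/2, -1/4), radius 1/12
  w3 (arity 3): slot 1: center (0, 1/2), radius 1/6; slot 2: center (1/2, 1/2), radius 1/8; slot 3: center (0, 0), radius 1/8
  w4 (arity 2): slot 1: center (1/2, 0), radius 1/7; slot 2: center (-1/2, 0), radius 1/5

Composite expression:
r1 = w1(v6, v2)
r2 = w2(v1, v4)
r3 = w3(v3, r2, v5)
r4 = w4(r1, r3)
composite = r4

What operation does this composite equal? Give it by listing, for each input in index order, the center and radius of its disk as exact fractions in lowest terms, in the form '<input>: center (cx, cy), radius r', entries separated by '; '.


Follow each v-input down from w4: c' goes to c + r*c', radius to r*r'.
tracing v6 down its 2-map path: center (4/7, -1/14), radius 1/84
tracing v2 down its 2-map path: center (3/7, -1/28), radius 1/63
tracing v3 down its 2-map path: center (-1/2, 1/10), radius 1/30
tracing v1 down its 3-map path: center (-63/160, 17/160), radius 1/360
tracing v4 down its 3-map path: center (-33/80, 3/32), radius 1/480
tracing v5 down its 2-map path: center (-1/2, 0), radius 1/40

v1: center (-63/160, 17/160), radius 1/360; v2: center (3/7, -1/28), radius 1/63; v3: center (-1/2, 1/10), radius 1/30; v4: center (-33/80, 3/32), radius 1/480; v5: center (-1/2, 0), radius 1/40; v6: center (4/7, -1/14), radius 1/84


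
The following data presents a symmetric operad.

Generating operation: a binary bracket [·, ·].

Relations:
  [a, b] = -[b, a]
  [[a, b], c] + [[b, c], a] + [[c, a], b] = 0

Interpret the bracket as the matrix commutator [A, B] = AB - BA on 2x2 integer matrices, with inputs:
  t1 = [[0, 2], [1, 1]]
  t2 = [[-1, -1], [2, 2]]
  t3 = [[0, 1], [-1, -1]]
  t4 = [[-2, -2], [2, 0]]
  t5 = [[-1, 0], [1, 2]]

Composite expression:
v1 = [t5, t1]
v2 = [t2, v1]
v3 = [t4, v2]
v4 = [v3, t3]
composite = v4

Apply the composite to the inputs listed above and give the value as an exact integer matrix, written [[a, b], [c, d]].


[t5, t1] = [[-2, -6], [2, 2]]
[t2, [t5, t1]] = [[10, 14], [-2, -10]]
[t4, [t2, [t5, t1]]] = [[-24, 12], [36, 24]]
[[t4, [t2, [t5, t1]]], t3] = [[-48, -60], [-12, 48]]

[[-48, -60], [-12, 48]]


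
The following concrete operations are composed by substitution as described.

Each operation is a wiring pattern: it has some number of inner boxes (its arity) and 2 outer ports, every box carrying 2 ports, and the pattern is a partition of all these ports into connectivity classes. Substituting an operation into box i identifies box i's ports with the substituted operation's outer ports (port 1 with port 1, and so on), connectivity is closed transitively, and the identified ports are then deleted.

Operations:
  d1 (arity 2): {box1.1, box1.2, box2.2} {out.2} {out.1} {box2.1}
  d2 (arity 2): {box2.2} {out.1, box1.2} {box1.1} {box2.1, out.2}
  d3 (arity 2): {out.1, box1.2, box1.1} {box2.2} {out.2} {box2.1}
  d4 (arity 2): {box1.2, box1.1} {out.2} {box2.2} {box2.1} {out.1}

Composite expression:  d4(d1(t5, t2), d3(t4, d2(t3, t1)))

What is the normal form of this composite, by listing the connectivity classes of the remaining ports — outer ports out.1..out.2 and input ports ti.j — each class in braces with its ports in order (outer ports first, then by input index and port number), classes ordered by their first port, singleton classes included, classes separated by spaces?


{out.1} {out.2} {t1.1} {t1.2} {t2.1} {t2.2, t5.1, t5.2} {t3.1} {t3.2} {t4.1, t4.2}

Treat the ports identified at d4 as solder joints: merge, then drop.
d1 over (t5, t2) gives {out.1} {out.2} {t2.1} {t2.2, t5.1, t5.2}, out.j being that stage's outer ports
d2 over (t3, t1) gives {out.1, t3.2} {out.2, t1.1} {t1.2} {t3.1}, out.j being that stage's outer ports
d3 over (t4, t3, t1) gives {out.1, t4.1, t4.2} {out.2} {t1.1} {t1.2} {t3.1} {t3.2}, out.j being that stage's outer ports
d4 over (t5, t2, t4, t3, t1) gives {out.1} {out.2} {t1.1} {t1.2} {t2.1} {t2.2, t5.1, t5.2} {t3.1} {t3.2} {t4.1, t4.2}, out.j being that stage's outer ports


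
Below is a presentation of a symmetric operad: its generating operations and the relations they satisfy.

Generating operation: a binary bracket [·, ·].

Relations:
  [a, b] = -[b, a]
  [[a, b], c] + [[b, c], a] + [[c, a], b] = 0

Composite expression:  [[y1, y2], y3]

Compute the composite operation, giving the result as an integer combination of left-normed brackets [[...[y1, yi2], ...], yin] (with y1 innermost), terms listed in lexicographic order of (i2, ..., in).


[[y1, y2], y3]


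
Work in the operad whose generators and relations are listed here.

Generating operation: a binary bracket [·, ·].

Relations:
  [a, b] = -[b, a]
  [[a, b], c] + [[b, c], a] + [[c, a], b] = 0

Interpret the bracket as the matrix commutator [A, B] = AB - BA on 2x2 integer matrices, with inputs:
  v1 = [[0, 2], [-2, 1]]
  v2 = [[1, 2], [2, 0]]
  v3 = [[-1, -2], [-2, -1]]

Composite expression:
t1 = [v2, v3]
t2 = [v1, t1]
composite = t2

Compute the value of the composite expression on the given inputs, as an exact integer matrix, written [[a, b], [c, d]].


[[0, 2], [2, 0]]

[v2, v3] = [[0, -2], [2, 0]]
[v1, [v2, v3]] = [[0, 2], [2, 0]]


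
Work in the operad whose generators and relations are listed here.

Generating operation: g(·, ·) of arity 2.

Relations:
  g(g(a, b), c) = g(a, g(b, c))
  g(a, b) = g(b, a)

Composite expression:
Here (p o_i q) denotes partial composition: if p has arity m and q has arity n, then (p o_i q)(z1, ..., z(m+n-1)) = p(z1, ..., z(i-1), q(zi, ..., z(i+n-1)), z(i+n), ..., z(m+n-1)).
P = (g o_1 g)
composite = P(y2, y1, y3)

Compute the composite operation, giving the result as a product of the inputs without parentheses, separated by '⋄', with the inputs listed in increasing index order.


y1 ⋄ y2 ⋄ y3

With g associative and commutative, the y-input set is all that matters.
g(y2, y1) collapses to y2 ⋄ y1
g(g(y2, y1), y3) collapses to y2 ⋄ y1 ⋄ y3
rearranged into index order: y1 ⋄ y2 ⋄ y3


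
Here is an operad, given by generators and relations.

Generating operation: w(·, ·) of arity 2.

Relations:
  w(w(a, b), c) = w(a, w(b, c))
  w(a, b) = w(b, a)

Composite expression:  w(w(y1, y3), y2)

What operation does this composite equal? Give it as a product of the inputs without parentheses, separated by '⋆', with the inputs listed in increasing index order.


y1 ⋆ y2 ⋆ y3

Reordering under w is free, so list the y-inputs canonically.
w(y1, y3) reduces to y1 ⋆ y3
w(w(y1, y3), y2) reduces to y1 ⋆ y3 ⋆ y2
the factors in increasing index order: y1 ⋆ y2 ⋆ y3


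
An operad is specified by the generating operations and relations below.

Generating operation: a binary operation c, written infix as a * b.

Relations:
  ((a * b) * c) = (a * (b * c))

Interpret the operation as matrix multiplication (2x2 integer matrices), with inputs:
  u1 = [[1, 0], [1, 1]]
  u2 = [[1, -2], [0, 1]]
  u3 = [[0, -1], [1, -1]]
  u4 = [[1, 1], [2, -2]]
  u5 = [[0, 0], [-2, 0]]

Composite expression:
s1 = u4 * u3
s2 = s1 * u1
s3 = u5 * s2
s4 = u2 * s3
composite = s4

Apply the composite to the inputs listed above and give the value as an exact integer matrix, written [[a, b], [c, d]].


[[-4, -8], [2, 4]]


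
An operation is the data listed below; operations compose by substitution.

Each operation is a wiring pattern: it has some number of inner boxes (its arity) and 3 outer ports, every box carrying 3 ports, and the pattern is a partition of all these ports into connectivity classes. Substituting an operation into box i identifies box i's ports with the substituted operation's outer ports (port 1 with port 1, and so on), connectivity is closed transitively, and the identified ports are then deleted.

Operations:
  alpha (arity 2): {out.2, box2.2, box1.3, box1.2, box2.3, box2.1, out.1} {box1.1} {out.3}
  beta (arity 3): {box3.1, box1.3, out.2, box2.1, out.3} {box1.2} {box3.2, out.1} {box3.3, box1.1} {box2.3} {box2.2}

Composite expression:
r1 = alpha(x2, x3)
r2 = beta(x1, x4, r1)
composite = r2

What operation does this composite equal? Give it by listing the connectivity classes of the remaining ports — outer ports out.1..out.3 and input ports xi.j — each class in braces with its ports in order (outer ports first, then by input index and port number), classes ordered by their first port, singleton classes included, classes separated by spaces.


{out.1, out.2, out.3, x1.3, x2.2, x2.3, x3.1, x3.2, x3.3, x4.1} {x1.1} {x1.2} {x2.1} {x4.2} {x4.3}


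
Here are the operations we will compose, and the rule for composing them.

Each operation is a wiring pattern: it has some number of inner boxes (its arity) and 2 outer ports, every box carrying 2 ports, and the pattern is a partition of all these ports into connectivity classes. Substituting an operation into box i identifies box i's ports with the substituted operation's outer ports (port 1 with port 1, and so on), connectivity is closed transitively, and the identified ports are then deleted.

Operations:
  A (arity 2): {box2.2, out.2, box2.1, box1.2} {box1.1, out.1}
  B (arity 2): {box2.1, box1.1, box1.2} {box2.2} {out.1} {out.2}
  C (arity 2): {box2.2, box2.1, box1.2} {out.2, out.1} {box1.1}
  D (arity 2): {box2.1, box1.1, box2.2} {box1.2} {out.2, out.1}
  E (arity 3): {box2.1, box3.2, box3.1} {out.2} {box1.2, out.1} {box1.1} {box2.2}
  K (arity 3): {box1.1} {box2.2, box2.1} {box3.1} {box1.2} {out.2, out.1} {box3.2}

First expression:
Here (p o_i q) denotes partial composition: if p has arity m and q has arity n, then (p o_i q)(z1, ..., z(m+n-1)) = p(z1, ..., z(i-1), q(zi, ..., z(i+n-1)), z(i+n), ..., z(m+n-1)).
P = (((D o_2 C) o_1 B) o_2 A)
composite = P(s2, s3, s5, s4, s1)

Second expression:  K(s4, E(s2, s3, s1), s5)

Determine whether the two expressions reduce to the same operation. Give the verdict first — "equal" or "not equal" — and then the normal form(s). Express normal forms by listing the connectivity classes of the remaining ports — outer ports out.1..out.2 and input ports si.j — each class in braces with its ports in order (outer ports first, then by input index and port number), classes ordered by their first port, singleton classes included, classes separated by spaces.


not equal: they reduce to {out.1, out.2} {s1.1, s1.2, s4.2} {s2.1, s2.2, s3.1} {s3.2, s5.1, s5.2} {s4.1} and {out.1, out.2} {s1.1, s1.2, s3.1} {s2.1} {s2.2} {s3.2} {s4.1} {s4.2} {s5.1} {s5.2}

The first composite normalizes to {out.1, out.2} {s1.1, s1.2, s4.2} {s2.1, s2.2, s3.1} {s3.2, s5.1, s5.2} {s4.1}
The second composite normalizes to {out.1, out.2} {s1.1, s1.2, s3.1} {s2.1} {s2.2} {s3.2} {s4.1} {s4.2} {s5.1} {s5.2}
No match — not equal.


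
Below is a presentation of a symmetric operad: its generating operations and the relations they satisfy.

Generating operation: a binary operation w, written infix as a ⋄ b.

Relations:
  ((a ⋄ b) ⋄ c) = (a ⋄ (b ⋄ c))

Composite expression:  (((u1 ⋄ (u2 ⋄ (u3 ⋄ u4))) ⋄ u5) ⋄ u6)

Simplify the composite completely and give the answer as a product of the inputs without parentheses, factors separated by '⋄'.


All parenthesizations of w agree; list the u-inputs left to right.
(u3 ⋄ u4) spells out as u3 ⋄ u4
(u2 ⋄ (u3 ⋄ u4)) spells out as u2 ⋄ u3 ⋄ u4
(u1 ⋄ (u2 ⋄ (u3 ⋄ u4))) spells out as u1 ⋄ u2 ⋄ u3 ⋄ u4
((u1 ⋄ (u2 ⋄ (u3 ⋄ u4))) ⋄ u5) spells out as u1 ⋄ u2 ⋄ u3 ⋄ u4 ⋄ u5
(((u1 ⋄ (u2 ⋄ (u3 ⋄ u4))) ⋄ u5) ⋄ u6) spells out as u1 ⋄ u2 ⋄ u3 ⋄ u4 ⋄ u5 ⋄ u6

u1 ⋄ u2 ⋄ u3 ⋄ u4 ⋄ u5 ⋄ u6


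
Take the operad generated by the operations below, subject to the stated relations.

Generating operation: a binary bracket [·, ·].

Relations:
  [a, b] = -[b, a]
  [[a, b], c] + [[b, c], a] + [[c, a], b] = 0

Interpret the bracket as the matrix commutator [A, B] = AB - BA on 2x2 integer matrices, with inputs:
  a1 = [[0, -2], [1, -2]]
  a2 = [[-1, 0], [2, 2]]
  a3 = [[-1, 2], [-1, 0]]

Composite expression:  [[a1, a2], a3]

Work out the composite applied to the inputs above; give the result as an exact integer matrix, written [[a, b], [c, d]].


[a1, a2] = [[-4, -6], [-7, 4]]
[[a1, a2], a3] = [[20, -22], [-1, -20]]

[[20, -22], [-1, -20]]


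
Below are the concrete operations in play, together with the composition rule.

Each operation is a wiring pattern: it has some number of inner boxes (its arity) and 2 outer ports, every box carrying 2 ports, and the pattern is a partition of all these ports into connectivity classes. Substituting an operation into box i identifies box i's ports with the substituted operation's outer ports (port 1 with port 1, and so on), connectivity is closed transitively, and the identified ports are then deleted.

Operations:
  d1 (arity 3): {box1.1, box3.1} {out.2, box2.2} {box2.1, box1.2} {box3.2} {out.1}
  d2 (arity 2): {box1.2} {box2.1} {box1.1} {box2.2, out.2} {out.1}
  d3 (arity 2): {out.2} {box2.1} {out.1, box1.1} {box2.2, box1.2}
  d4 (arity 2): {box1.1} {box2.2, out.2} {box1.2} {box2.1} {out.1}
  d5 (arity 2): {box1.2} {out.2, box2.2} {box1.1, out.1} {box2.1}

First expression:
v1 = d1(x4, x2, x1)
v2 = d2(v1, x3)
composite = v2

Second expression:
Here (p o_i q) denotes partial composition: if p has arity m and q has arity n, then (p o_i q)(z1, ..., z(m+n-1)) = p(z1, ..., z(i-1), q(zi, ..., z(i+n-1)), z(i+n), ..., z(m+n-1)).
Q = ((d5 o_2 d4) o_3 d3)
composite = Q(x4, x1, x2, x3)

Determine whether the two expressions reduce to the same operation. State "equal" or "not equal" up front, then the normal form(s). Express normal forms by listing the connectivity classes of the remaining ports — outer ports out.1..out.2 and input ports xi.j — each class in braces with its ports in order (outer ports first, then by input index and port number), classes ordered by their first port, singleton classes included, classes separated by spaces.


not equal; the first gives {out.1} {out.2, x3.2} {x1.1, x4.1} {x1.2} {x2.1, x4.2} {x2.2} {x3.1} and the second {out.1, x4.1} {out.2} {x1.1} {x1.2} {x2.1} {x2.2, x3.2} {x3.1} {x4.2}

Normal form of the first expression: {out.1} {out.2, x3.2} {x1.1, x4.1} {x1.2} {x2.1, x4.2} {x2.2} {x3.1}
Normal form of the second expression: {out.1, x4.1} {out.2} {x1.1} {x1.2} {x2.1} {x2.2, x3.2} {x3.1} {x4.2}
They disagree, so not equal.


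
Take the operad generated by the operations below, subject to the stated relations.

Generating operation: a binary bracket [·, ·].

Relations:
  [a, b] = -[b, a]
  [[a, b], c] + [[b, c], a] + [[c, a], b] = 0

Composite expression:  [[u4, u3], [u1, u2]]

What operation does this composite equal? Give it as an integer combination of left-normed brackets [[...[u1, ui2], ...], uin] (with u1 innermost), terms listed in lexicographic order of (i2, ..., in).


In the tensor algebra, words opening u1 carry the u1-anchored form.
Composite bracket: [[u4, u3], [u1, u2]]
The bracket unfolds into 8 signed words via [a, b] = ab - ba (2^3 = 8).
Keep just the words that open with u1:
  word u1u2u3u4 has sign +1, contributing +[[[u1, u2], u3], u4]
  word u1u2u4u3 has sign -1, contributing -[[[u1, u2], u4], u3]

[[[u1, u2], u3], u4] - [[[u1, u2], u4], u3]


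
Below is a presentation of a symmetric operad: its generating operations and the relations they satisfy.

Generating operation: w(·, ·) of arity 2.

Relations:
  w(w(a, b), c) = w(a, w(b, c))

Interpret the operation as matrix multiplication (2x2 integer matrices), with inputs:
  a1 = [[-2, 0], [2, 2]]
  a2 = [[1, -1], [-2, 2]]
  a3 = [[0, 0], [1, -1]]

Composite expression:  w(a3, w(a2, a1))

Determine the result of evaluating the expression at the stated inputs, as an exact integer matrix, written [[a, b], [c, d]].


[[0, 0], [-12, -6]]

w(a2, a1) = [[-4, -2], [8, 4]]
w(a3, w(a2, a1)) = [[0, 0], [-12, -6]]


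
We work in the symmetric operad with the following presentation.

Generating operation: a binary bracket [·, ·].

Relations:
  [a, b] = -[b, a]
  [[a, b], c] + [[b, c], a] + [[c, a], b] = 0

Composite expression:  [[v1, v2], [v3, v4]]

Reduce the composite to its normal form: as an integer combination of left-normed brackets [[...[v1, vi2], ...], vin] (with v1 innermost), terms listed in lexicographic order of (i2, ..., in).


A multilinear Lie element is pinned by v1-initial words (v1 innermost).
Composite bracket: [[v1, v2], [v3, v4]]
Expanding via [a, b] = ab - ba: 8 signed words (2^3 = 8).
Collect the words opening with v1:
  from v1v2v3v4, sign +1: term +[[[v1, v2], v3], v4]
  from v1v2v4v3, sign -1: term -[[[v1, v2], v4], v3]

[[[v1, v2], v3], v4] - [[[v1, v2], v4], v3]


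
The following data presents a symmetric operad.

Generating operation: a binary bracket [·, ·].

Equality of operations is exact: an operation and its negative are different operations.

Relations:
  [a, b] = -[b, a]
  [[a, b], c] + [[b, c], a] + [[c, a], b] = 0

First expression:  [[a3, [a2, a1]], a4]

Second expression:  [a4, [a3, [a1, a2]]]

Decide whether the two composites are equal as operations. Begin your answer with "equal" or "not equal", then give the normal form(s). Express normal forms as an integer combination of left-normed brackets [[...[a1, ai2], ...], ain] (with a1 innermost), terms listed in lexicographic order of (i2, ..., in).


equal; both compose to [[[a1, a2], a3], a4]

Normal form of the first expression: [[[a1, a2], a3], a4]
Normal form of the second expression: [[[a1, a2], a3], a4]
Same normal form: equal.


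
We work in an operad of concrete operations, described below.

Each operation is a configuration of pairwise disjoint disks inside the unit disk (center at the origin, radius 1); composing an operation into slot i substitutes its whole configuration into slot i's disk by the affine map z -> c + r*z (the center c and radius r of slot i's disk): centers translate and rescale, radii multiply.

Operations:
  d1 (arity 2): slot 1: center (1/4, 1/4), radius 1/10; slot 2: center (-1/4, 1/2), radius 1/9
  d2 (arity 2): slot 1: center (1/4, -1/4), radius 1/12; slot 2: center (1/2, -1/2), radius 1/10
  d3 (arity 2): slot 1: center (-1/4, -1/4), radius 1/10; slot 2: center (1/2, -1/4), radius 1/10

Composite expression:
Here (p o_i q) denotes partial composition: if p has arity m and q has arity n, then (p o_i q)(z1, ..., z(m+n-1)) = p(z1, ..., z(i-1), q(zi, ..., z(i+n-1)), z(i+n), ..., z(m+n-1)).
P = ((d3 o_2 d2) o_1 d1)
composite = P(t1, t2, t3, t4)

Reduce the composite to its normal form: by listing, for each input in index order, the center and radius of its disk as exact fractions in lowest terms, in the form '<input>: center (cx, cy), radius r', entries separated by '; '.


t1: center (-9/40, -9/40), radius 1/100; t2: center (-11/40, -1/5), radius 1/90; t3: center (21/40, -11/40), radius 1/120; t4: center (11/20, -3/10), radius 1/100

Each t-disk chains the slot maps above it in d3; radii multiply.
for t1, the 2-step affine chain lands on center (-9/40, -9/40), radius 1/100
for t2, the 2-step affine chain lands on center (-11/40, -1/5), radius 1/90
for t3, the 2-step affine chain lands on center (21/40, -11/40), radius 1/120
for t4, the 2-step affine chain lands on center (11/20, -3/10), radius 1/100


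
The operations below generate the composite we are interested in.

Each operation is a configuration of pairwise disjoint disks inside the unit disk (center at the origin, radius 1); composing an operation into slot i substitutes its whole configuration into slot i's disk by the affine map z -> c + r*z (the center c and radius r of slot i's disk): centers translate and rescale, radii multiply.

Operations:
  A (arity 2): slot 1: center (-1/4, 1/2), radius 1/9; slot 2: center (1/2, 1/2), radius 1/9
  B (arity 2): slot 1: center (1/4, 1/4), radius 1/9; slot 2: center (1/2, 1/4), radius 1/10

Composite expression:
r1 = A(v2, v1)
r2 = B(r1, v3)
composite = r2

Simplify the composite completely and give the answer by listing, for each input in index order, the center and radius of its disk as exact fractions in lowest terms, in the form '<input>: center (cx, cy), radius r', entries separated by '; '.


v1: center (11/36, 11/36), radius 1/81; v2: center (2/9, 11/36), radius 1/81; v3: center (1/2, 1/4), radius 1/10

Each v-disk chains the slot maps above it in B; radii multiply.
input v2: composing its 2 substitution steps yields center (2/9, 11/36), radius 1/81
input v1: composing its 2 substitution steps yields center (11/36, 11/36), radius 1/81
input v3: composing its 1 substitution step yields center (1/2, 1/4), radius 1/10


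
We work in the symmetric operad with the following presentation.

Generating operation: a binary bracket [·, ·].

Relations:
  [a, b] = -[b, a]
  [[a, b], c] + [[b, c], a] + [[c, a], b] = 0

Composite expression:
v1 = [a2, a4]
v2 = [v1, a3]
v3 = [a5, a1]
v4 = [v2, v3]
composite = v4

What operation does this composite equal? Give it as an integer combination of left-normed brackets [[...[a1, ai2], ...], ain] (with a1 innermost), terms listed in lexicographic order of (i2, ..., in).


[[[[a1, a5], a2], a4], a3] - [[[[a1, a5], a3], a2], a4] + [[[[a1, a5], a3], a4], a2] - [[[[a1, a5], a4], a2], a3]

Expand each bracket as ab - ba; the a1-initial words give the coefficients.
Composite bracket: [[[a2, a4], a3], [a5, a1]]
Applying ab - ba throughout gives 16 signed words (2^4 = 16).
The a1-initial words carry the normal form:
  the word a1a5a2a4a3 carries sign +1 and contributes +[[[[a1, a5], a2], a4], a3]
  the word a1a5a3a2a4 carries sign -1 and contributes -[[[[a1, a5], a3], a2], a4]
  the word a1a5a3a4a2 carries sign +1 and contributes +[[[[a1, a5], a3], a4], a2]
  the word a1a5a4a2a3 carries sign -1 and contributes -[[[[a1, a5], a4], a2], a3]


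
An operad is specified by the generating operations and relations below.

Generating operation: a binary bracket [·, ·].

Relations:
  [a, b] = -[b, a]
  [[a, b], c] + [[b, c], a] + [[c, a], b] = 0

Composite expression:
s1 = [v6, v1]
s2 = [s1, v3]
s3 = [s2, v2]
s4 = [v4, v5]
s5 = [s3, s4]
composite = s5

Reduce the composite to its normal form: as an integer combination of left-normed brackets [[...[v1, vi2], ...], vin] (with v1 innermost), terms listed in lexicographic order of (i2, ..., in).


-[[[[[v1, v6], v3], v2], v4], v5] + [[[[[v1, v6], v3], v2], v5], v4]


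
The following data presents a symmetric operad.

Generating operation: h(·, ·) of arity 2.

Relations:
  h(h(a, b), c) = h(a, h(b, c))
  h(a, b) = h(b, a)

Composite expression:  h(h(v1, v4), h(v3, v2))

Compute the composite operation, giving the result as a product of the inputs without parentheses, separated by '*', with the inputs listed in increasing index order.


v1 * v2 * v3 * v4

Shape and order are irrelevant to h; the v-input set decides.
h(v1, v4) unparenthesizes to v1 * v4
h(v3, v2) unparenthesizes to v3 * v2
h(h(v1, v4), h(v3, v2)) unparenthesizes to v1 * v4 * v3 * v2
rearranged into index order: v1 * v2 * v3 * v4
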